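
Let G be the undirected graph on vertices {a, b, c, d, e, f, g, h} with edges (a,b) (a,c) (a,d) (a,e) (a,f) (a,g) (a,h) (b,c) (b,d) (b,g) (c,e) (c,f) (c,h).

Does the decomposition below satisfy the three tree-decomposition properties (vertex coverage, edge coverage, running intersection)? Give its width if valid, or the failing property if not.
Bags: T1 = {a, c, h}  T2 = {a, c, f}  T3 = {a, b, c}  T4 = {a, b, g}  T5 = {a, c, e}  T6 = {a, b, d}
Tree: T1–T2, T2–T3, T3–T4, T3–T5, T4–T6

Yes; width 2.

Every vertex of G appears in some bag (union = {a, b, c, d, e, f, g, h}); every edge is covered by a bag; and for each vertex v the set of bags containing v is connected in the bag tree. The decomposition is therefore valid. The largest bag has 3 vertices, so the width is 2.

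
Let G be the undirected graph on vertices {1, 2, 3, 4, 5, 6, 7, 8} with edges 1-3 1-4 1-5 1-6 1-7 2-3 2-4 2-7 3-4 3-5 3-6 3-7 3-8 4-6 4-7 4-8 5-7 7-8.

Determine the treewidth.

3

A width-3 tree decomposition is:
Bags: B1 = {3, 4, 7, 8}  B2 = {2, 3, 4, 7}  B3 = {1, 3, 4, 7}  B4 = {1, 3, 4, 6}  B5 = {1, 3, 5, 7}
Tree: B1–B2, B1–B3, B3–B4, B3–B5
Every bag has size at most 4, so the width is 4 − 1 = 3 and tw(G) ≤ 3. Conversely, {1, 3, 4, 6} is a clique of size 4, and the vertices of any clique must share a bag in every tree decomposition; so some bag has ≥ 4 vertices and tw(G) ≥ 3. Combining the bounds, tw(G) = 3.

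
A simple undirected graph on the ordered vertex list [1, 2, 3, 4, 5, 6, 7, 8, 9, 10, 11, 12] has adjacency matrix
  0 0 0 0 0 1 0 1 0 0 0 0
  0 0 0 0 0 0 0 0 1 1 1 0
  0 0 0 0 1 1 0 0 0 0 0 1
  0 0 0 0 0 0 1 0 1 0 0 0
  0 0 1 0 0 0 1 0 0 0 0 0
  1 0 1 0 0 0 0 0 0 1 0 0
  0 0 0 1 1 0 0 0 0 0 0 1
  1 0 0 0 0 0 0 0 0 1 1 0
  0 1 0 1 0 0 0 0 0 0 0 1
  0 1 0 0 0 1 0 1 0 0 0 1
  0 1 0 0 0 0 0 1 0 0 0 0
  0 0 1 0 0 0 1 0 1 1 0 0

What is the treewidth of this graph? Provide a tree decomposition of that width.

Each bag holds 4 vertices, so the decomposition has width 3, which upper-bounds the treewidth. For the lower bound: the 4 vertex sets {4,5,7}, {9}, {12}, {2,3,6,10} are disjoint, each induces a connected subgraph, and every pair is joined by at least one edge of G. Contracting each set to a single vertex therefore yields K_{4} as a minor, and since treewidth is minor-monotone, tw(G) ≥ tw(K_{4}) = 3. The upper and lower bounds meet at 3, so that is the treewidth.

Treewidth 3.
Bags: B1 = {4, 5, 7, 9}  B2 = {5, 7, 9, 12}  B3 = {3, 5, 9, 12}  B4 = {2, 3, 9, 12}  B5 = {2, 3, 10, 12}  B6 = {2, 3, 6, 10}  B7 = {2, 6, 10, 11}  B8 = {6, 8, 10, 11}  B9 = {1, 6, 8, 11}
Tree: B1–B2, B2–B3, B3–B4, B4–B5, B5–B6, B6–B7, B7–B8, B8–B9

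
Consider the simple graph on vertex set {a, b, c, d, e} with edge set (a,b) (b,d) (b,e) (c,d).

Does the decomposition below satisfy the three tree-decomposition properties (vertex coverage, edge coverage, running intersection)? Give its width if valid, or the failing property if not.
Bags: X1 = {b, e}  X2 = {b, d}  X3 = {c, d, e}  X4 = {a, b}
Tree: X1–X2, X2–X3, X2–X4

A tree decomposition must satisfy three properties: every vertex lies in some bag; for every edge, both endpoints lie together in some bag; and for every vertex, the bags containing it form a connected subtree. Here bags containing vertex e are not connected in the tree, so the decomposition is invalid.

No — bags containing vertex e are not connected in the tree.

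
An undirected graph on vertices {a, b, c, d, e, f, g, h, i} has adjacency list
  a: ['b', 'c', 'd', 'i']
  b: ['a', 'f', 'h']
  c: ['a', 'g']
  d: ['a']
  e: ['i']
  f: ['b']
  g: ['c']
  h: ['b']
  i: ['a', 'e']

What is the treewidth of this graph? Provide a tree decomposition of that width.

Each bag holds 2 vertices, so the decomposition has width 1, which upper-bounds the treewidth. Since G has at least one edge (e.g. b–a), it is not an edgeless graph, so tw(G) ≥ 1. Combining the bounds, tw(G) = 1.

Treewidth 1.
One such decomposition:
Bags: B1 = {a, b}  B2 = {a, c}  B3 = {a, i}  B4 = {b, f}  B5 = {a, d}  B6 = {b, h}  B7 = {c, g}  B8 = {e, i}
Tree: B1–B2, B1–B3, B1–B4, B3–B5, B4–B6, B2–B7, B3–B8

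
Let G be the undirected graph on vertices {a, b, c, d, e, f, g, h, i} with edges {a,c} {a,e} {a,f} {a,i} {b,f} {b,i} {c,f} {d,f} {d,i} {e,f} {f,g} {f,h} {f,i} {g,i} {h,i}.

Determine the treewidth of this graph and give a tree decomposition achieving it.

Every bag has size at most 3, so the width is 3 − 1 = 2 and tw(G) ≤ 2. Conversely, {a, e, f} is a clique of size 3, and the vertices of any clique must share a bag in every tree decomposition; so some bag has ≥ 3 vertices and tw(G) ≥ 2. Therefore the treewidth is 2.

Treewidth 2.
One optimal decomposition is:
Bags: B1 = {a, f, i}  B2 = {a, e, f}  B3 = {f, g, i}  B4 = {d, f, i}  B5 = {f, h, i}  B6 = {a, c, f}  B7 = {b, f, i}
Tree: B1–B2, B1–B3, B1–B4, B1–B5, B1–B6, B3–B7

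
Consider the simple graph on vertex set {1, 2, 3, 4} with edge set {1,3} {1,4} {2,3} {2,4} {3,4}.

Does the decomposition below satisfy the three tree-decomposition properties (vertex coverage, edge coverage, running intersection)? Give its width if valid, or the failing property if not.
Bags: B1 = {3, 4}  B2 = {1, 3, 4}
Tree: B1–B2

No — vertex 2 appears in no bag.

A tree decomposition must satisfy three properties: every vertex lies in some bag; for every edge, both endpoints lie together in some bag; and for every vertex, the bags containing it form a connected subtree. Here vertex 2 appears in no bag, so the decomposition is invalid.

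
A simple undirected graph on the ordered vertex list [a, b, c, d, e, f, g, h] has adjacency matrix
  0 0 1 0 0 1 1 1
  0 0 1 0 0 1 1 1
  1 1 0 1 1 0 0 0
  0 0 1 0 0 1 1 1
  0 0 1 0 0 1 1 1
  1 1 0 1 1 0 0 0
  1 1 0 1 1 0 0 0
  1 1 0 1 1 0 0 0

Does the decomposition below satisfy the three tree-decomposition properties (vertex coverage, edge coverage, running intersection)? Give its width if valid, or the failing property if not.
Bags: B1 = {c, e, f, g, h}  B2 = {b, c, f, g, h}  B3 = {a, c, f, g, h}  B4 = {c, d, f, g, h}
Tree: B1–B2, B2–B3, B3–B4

Checking the three conditions: (i) the bags cover all of {a, b, c, d, e, f, g, h}; (ii) for each edge, some bag contains both endpoints; (iii) the bags containing any fixed vertex form a subtree. All hold, so the decomposition is valid with width 5 − 1 = 4.

Yes; width 4.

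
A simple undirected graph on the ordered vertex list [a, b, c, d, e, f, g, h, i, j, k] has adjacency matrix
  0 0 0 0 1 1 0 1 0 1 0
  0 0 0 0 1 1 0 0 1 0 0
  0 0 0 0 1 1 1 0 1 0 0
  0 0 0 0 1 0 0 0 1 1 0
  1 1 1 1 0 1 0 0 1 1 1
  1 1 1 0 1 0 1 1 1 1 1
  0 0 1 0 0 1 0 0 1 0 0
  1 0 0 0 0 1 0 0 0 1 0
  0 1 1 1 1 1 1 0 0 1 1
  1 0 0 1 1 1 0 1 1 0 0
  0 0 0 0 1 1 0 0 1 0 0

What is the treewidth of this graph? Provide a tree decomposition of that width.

Treewidth 3.
One optimal decomposition is:
Bags: B1 = {e, f, i, j}  B2 = {e, f, i, k}  B3 = {c, e, f, i}  B4 = {c, f, g, i}  B5 = {a, e, f, j}  B6 = {a, f, h, j}  B7 = {d, e, i, j}  B8 = {b, e, f, i}
Tree: B1–B2, B1–B3, B3–B4, B1–B5, B5–B6, B1–B7, B2–B8

Every bag has size at most 4, so the width is 4 − 1 = 3 and tw(G) ≤ 3. Conversely, {d, e, i, j} is a clique of size 4, and the vertices of any clique must share a bag in every tree decomposition; so some bag has ≥ 4 vertices and tw(G) ≥ 3. The upper and lower bounds meet at 3, so that is the treewidth.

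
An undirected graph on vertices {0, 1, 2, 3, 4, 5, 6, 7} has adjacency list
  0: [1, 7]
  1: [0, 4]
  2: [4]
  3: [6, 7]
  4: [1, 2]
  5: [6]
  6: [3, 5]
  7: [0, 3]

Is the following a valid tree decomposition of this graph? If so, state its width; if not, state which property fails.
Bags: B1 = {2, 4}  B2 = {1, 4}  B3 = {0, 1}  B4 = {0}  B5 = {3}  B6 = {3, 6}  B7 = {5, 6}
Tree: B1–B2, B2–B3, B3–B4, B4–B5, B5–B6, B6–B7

A tree decomposition must satisfy three properties: every vertex lies in some bag; for every edge, both endpoints lie together in some bag; and for every vertex, the bags containing it form a connected subtree. Here vertex 7 appears in no bag, so the decomposition is invalid.

No — vertex 7 appears in no bag.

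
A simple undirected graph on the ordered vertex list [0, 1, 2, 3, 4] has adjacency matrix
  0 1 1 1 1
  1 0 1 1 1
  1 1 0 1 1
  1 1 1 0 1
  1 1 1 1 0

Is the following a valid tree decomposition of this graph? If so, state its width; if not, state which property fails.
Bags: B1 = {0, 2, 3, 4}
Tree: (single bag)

A tree decomposition must satisfy three properties: every vertex lies in some bag; for every edge, both endpoints lie together in some bag; and for every vertex, the bags containing it form a connected subtree. Here vertex 1 appears in no bag, so the decomposition is invalid.

No — vertex 1 appears in no bag.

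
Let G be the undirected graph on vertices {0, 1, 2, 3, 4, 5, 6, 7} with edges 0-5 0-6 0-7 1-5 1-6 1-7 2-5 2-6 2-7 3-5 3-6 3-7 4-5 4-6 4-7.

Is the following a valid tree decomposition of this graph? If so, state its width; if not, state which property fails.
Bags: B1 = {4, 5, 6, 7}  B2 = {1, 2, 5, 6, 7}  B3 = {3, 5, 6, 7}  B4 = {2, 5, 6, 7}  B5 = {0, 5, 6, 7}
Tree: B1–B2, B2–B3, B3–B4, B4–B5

A tree decomposition must satisfy three properties: every vertex lies in some bag; for every edge, both endpoints lie together in some bag; and for every vertex, the bags containing it form a connected subtree. Here bags containing vertex 2 are not connected in the tree, so the decomposition is invalid.

No — bags containing vertex 2 are not connected in the tree.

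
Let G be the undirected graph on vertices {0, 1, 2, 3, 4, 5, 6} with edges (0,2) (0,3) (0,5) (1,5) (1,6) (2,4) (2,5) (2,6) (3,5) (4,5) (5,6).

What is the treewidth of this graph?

A width-2 tree decomposition is:
Bags: B1 = {0, 2, 5}  B2 = {2, 5, 6}  B3 = {2, 4, 5}  B4 = {0, 3, 5}  B5 = {1, 5, 6}
Tree: B1–B2, B1–B3, B1–B4, B2–B5
The largest bag has 3 vertices, giving width 2; this decomposition certifies tw(G) ≤ 2. On the other hand G contains the 3-clique {1, 5, 6}. A clique must lie in a single bag of any decomposition, so no decomposition can have width below 2. Therefore the treewidth is 2.

2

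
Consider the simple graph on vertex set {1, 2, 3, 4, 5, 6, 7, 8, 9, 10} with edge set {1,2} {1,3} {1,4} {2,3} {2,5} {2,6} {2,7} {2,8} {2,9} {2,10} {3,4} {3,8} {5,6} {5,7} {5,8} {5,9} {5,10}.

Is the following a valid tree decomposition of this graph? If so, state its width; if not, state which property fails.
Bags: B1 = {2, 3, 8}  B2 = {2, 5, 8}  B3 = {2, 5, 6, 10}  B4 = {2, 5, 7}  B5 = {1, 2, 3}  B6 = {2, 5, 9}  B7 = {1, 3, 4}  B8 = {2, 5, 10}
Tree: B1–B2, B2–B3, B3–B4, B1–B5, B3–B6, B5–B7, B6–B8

A tree decomposition must satisfy three properties: every vertex lies in some bag; for every edge, both endpoints lie together in some bag; and for every vertex, the bags containing it form a connected subtree. Here bags containing vertex 10 are not connected in the tree, so the decomposition is invalid.

No — bags containing vertex 10 are not connected in the tree.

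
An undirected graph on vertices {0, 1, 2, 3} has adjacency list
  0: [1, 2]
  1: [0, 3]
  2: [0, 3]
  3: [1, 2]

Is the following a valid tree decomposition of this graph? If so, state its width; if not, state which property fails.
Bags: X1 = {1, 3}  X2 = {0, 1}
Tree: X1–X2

No — vertex 2 appears in no bag.

A tree decomposition must satisfy three properties: every vertex lies in some bag; for every edge, both endpoints lie together in some bag; and for every vertex, the bags containing it form a connected subtree. Here vertex 2 appears in no bag, so the decomposition is invalid.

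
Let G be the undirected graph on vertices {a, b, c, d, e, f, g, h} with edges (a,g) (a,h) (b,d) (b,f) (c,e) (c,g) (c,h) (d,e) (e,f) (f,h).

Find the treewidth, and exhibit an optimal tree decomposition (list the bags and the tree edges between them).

Treewidth 2.
Bags: B1 = {a, c, g}  B2 = {a, c, h}  B3 = {c, e, h}  B4 = {e, f, h}  B5 = {d, e, f}  B6 = {b, d, f}
Tree: B1–B2, B2–B3, B3–B4, B4–B5, B5–B6

Each bag holds 3 vertices, so the decomposition has width 2, which upper-bounds the treewidth. The edges g–a–h–c–g form a cycle, so G is not a tree and its treewidth is at least 2. Therefore the treewidth is 2.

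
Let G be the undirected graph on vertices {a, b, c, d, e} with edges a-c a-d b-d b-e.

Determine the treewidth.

A width-1 tree decomposition is:
Bags: B1 = {b, e}  B2 = {b, d}  B3 = {a, d}  B4 = {a, c}
Tree: B1–B2, B2–B3, B3–B4
Each bag holds 2 vertices, so the decomposition has width 1, which upper-bounds the treewidth. G has an edge, so its treewidth is at least 1. Combining the bounds, tw(G) = 1.

1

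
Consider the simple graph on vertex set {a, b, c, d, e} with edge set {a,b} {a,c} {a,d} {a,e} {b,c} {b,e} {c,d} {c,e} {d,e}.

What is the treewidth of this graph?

3

A width-3 tree decomposition is:
Bags: B1 = {a, b, c, e}  B2 = {a, c, d, e}
Tree: B1–B2
Every bag has size at most 4, so the width is 4 − 1 = 3 and tw(G) ≤ 3. On the other hand G contains the 4-clique {a, c, d, e}. A clique must lie in a single bag of any decomposition, so no decomposition can have width below 3. Hence tw(G) = 3 exactly.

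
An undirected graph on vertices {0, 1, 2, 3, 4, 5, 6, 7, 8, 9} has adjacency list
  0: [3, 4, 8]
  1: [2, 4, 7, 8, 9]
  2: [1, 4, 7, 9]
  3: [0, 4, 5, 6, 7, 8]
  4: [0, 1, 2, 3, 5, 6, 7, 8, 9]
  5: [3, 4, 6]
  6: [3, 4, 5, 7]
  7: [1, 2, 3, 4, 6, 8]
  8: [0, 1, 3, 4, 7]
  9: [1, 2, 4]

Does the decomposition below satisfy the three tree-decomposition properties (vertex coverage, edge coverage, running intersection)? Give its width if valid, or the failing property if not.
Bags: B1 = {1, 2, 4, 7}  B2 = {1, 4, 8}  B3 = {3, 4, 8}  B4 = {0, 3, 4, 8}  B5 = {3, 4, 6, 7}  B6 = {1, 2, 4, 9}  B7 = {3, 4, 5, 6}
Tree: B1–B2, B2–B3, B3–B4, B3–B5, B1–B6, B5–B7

A tree decomposition must satisfy three properties: every vertex lies in some bag; for every edge, both endpoints lie together in some bag; and for every vertex, the bags containing it form a connected subtree. Here edge (7,8) lies in no bag, so the decomposition is invalid.

No — edge (7,8) lies in no bag.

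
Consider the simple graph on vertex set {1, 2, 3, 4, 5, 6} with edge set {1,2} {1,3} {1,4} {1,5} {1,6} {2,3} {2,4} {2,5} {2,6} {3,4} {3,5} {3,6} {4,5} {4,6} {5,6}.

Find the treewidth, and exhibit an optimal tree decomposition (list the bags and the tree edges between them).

Treewidth 5.
One optimal decomposition is:
Bags: B1 = {1, 2, 3, 4, 5, 6}
Tree: (single bag)

A single bag containing all 6 vertices is trivially a valid decomposition of width 5. Conversely, {1, 2, 3, 4, 5, 6} is a clique of size 6, and the vertices of any clique must share a bag in every tree decomposition; so some bag has ≥ 6 vertices and tw(G) ≥ 5. Combining the bounds, tw(G) = 5.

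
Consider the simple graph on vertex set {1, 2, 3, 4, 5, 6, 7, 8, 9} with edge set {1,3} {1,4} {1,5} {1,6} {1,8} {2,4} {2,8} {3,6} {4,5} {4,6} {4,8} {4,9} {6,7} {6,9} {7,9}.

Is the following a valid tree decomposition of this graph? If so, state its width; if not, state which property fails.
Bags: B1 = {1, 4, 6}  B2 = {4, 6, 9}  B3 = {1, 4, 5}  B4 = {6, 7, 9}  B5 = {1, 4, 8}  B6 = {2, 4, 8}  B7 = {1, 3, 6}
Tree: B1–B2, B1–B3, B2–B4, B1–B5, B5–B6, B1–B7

Yes; width 2.

Checking the three conditions: (i) the bags cover all of {1, 2, 3, 4, 5, 6, 7, 8, 9}; (ii) for each edge, some bag contains both endpoints; (iii) the bags containing any fixed vertex form a subtree. All hold, so the decomposition is valid with width 3 − 1 = 2.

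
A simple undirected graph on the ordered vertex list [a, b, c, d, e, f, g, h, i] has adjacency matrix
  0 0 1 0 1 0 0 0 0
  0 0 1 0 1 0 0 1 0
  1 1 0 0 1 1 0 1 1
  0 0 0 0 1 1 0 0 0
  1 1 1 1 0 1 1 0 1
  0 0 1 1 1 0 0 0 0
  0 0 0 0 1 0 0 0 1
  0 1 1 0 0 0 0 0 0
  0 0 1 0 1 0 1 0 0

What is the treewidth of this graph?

2

A width-2 tree decomposition is:
Bags: B1 = {b, c, e}  B2 = {c, e, i}  B3 = {e, g, i}  B4 = {c, e, f}  B5 = {d, e, f}  B6 = {b, c, h}  B7 = {a, c, e}
Tree: B1–B2, B2–B3, B1–B4, B4–B5, B1–B6, B4–B7
The largest bag has 3 vertices, giving width 2; this decomposition certifies tw(G) ≤ 2. On the other hand G contains the 3-clique {d, e, f}. A clique must lie in a single bag of any decomposition, so no decomposition can have width below 2. The upper and lower bounds meet at 2, so that is the treewidth.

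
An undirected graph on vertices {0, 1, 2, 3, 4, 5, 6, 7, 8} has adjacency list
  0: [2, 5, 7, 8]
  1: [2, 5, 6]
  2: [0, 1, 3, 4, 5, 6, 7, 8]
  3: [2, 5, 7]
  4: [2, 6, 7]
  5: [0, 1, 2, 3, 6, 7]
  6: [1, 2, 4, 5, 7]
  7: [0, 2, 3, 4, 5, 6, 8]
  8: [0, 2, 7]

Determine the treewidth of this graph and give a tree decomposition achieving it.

Treewidth 3.
One optimal decomposition is:
Bags: B1 = {0, 2, 5, 7}  B2 = {2, 3, 5, 7}  B3 = {2, 5, 6, 7}  B4 = {2, 4, 6, 7}  B5 = {0, 2, 7, 8}  B6 = {1, 2, 5, 6}
Tree: B1–B2, B2–B3, B3–B4, B1–B5, B3–B6

Every bag has size at most 4, so the width is 4 − 1 = 3 and tw(G) ≤ 3. Conversely, {1, 2, 5, 6} is a clique of size 4, and the vertices of any clique must share a bag in every tree decomposition; so some bag has ≥ 4 vertices and tw(G) ≥ 3. Hence tw(G) = 3 exactly.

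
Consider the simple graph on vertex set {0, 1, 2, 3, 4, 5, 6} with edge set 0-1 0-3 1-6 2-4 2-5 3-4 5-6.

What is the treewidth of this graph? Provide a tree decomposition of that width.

Treewidth 2.
Bags: B1 = {2, 5, 6}  B2 = {2, 4, 6}  B3 = {3, 4, 6}  B4 = {0, 3, 6}  B5 = {0, 1, 6}
Tree: B1–B2, B2–B3, B3–B4, B4–B5

The largest bag has 3 vertices, giving width 2; this decomposition certifies tw(G) ≤ 2. For the lower bound, G contains the cycle 6–5–2–4–3–0–1–6, so G is not a forest; only forests have treewidth ≤ 1, hence tw(G) ≥ 2. The upper and lower bounds meet at 2, so that is the treewidth.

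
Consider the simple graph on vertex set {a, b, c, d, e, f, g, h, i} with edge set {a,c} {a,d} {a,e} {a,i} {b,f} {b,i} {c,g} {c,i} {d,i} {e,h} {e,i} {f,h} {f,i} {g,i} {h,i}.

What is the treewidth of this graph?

2

A width-2 tree decomposition is:
Bags: B1 = {e, h, i}  B2 = {a, e, i}  B3 = {a, d, i}  B4 = {f, h, i}  B5 = {a, c, i}  B6 = {b, f, i}  B7 = {c, g, i}
Tree: B1–B2, B2–B3, B1–B4, B3–B5, B4–B6, B5–B7
Each bag holds 3 vertices, so the decomposition has width 2, which upper-bounds the treewidth. For the lower bound, the 3 vertices {f, h, i} are pairwise adjacent, and any tree decomposition puts a clique entirely inside one bag — forcing width ≥ 2. Hence tw(G) = 2 exactly.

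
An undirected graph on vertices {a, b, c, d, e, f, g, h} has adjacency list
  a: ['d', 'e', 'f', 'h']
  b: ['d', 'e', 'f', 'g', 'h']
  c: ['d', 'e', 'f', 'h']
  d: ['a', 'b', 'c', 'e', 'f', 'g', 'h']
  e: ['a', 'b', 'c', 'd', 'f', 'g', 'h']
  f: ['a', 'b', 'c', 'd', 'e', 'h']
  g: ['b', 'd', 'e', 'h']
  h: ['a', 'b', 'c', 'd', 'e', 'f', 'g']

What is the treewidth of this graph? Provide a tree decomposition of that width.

Treewidth 4.
One such decomposition:
Bags: B1 = {b, d, e, f, h}  B2 = {b, d, e, g, h}  B3 = {c, d, e, f, h}  B4 = {a, d, e, f, h}
Tree: B1–B2, B1–B3, B3–B4

Every bag has size at most 5, so the width is 5 − 1 = 4 and tw(G) ≤ 4. Conversely, {b, d, e, g, h} is a clique of size 5, and the vertices of any clique must share a bag in every tree decomposition; so some bag has ≥ 5 vertices and tw(G) ≥ 4. The upper and lower bounds meet at 4, so that is the treewidth.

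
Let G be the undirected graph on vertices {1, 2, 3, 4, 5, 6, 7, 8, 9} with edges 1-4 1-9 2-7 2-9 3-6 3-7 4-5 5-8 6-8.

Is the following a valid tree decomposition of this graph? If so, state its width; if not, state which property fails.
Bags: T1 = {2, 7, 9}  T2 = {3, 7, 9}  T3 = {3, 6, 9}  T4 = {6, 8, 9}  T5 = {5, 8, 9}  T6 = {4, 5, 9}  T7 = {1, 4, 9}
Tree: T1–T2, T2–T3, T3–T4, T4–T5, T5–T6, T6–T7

Vertex coverage: the bags together contain {1, 2, 3, 4, 5, 6, 7, 8, 9}, the full vertex set. Edge coverage: each edge of G has both endpoints in at least one bag. Running intersection: for every vertex, the bags containing it form a connected subtree. All three properties hold, so this is a valid tree decomposition of width max|bag| − 1 = 2, and hence tw(G) ≤ 2.

Yes; width 2.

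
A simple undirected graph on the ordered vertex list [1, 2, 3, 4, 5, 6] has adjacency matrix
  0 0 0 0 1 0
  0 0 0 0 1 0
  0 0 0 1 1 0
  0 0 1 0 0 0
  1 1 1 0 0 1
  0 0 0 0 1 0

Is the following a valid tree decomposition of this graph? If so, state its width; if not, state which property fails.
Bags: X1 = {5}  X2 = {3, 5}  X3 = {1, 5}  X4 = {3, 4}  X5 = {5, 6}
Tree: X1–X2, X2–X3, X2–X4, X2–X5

A tree decomposition must satisfy three properties: every vertex lies in some bag; for every edge, both endpoints lie together in some bag; and for every vertex, the bags containing it form a connected subtree. Here vertex 2 appears in no bag, so the decomposition is invalid.

No — vertex 2 appears in no bag.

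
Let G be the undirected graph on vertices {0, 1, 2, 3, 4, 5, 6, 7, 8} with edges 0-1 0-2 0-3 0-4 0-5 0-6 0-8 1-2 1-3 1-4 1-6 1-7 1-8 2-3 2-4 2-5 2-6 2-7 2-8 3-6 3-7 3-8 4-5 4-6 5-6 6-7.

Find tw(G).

4

A width-4 tree decomposition is:
Bags: B1 = {0, 1, 2, 3, 6}  B2 = {0, 1, 2, 3, 8}  B3 = {0, 1, 2, 4, 6}  B4 = {0, 2, 4, 5, 6}  B5 = {1, 2, 3, 6, 7}
Tree: B1–B2, B1–B3, B3–B4, B1–B5
Each bag holds 5 vertices, so the decomposition has width 4, which upper-bounds the treewidth. On the other hand G contains the 5-clique {0, 1, 2, 3, 8}. A clique must lie in a single bag of any decomposition, so no decomposition can have width below 4. Hence tw(G) = 4 exactly.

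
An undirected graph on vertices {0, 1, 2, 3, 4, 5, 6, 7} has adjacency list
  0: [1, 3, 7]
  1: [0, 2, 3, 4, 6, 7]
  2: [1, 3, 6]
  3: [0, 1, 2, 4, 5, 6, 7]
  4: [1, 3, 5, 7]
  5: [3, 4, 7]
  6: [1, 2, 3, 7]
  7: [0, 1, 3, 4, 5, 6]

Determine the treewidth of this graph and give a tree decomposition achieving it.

Treewidth 3.
One optimal decomposition is:
Bags: B1 = {0, 1, 3, 7}  B2 = {1, 3, 6, 7}  B3 = {1, 3, 4, 7}  B4 = {1, 2, 3, 6}  B5 = {3, 4, 5, 7}
Tree: B1–B2, B2–B3, B2–B4, B3–B5

The largest bag has 4 vertices, giving width 3; this decomposition certifies tw(G) ≤ 3. For the lower bound, the 4 vertices {1, 2, 3, 6} are pairwise adjacent, and any tree decomposition puts a clique entirely inside one bag — forcing width ≥ 3. Therefore the treewidth is 3.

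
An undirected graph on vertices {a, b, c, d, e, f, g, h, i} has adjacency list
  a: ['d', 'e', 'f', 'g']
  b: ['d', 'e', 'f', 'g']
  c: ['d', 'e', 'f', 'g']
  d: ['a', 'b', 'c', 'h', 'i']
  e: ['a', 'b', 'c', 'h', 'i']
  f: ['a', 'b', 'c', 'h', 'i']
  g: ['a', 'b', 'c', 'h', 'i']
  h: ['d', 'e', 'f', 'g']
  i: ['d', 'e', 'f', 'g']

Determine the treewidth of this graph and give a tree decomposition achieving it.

Every bag has size at most 5, so the width is 5 − 1 = 4 and tw(G) ≤ 4. For the lower bound: the 5 vertex sets {d,i}, {g,h}, {c,e}, {f}, {b} are disjoint, each induces a connected subgraph, and every pair is joined by at least one edge of G. Contracting each set to a single vertex therefore yields K_{5} as a minor, and since treewidth is minor-monotone, tw(G) ≥ tw(K_{5}) = 4. The upper and lower bounds meet at 4, so that is the treewidth.

Treewidth 4.
One optimal decomposition is:
Bags: B1 = {d, e, f, g, i}  B2 = {d, e, f, g, h}  B3 = {c, d, e, f, g}  B4 = {b, d, e, f, g}  B5 = {a, d, e, f, g}
Tree: B1–B2, B2–B3, B3–B4, B4–B5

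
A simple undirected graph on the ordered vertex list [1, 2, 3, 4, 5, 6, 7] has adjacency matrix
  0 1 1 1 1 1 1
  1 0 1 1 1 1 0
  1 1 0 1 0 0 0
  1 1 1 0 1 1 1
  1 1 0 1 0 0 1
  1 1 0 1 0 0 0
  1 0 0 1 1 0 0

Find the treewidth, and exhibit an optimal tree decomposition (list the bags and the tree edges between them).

Treewidth 3.
Bags: B1 = {1, 2, 4, 6}  B2 = {1, 2, 4, 5}  B3 = {1, 2, 3, 4}  B4 = {1, 4, 5, 7}
Tree: B1–B2, B2–B3, B2–B4

Each bag holds 4 vertices, so the decomposition has width 3, which upper-bounds the treewidth. For the lower bound, the 4 vertices {1, 2, 3, 4} are pairwise adjacent, and any tree decomposition puts a clique entirely inside one bag — forcing width ≥ 3. Hence tw(G) = 3 exactly.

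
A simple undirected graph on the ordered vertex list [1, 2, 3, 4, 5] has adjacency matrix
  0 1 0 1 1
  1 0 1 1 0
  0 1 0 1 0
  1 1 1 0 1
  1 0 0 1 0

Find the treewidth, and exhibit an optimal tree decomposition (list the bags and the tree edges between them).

Treewidth 2.
One optimal decomposition is:
Bags: B1 = {1, 4, 5}  B2 = {1, 2, 4}  B3 = {2, 3, 4}
Tree: B1–B2, B2–B3

Each bag holds 3 vertices, so the decomposition has width 2, which upper-bounds the treewidth. On the other hand G contains the 3-clique {1, 2, 4}. A clique must lie in a single bag of any decomposition, so no decomposition can have width below 2. Therefore the treewidth is 2.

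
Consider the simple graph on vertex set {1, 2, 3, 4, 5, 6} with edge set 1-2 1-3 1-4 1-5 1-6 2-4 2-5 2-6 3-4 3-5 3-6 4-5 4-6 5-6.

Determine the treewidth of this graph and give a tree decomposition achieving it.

Every bag has size at most 5, so the width is 5 − 1 = 4 and tw(G) ≤ 4. On the other hand G contains the 5-clique {1, 2, 4, 5, 6}. A clique must lie in a single bag of any decomposition, so no decomposition can have width below 4. Therefore the treewidth is 4.

Treewidth 4.
One such decomposition:
Bags: B1 = {1, 2, 4, 5, 6}  B2 = {1, 3, 4, 5, 6}
Tree: B1–B2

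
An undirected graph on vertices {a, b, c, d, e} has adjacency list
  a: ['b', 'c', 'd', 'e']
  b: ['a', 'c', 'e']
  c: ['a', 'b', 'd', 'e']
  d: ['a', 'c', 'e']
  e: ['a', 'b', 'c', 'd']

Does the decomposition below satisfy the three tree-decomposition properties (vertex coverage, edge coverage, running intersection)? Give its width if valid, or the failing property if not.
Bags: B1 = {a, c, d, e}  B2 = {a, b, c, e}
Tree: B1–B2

Every vertex of G appears in some bag (union = {a, b, c, d, e}); every edge is covered by a bag; and for each vertex v the set of bags containing v is connected in the bag tree. The decomposition is therefore valid. The largest bag has 4 vertices, so the width is 3.

Yes; width 3.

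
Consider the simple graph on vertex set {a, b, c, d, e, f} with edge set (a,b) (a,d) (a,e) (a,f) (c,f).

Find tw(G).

1

A width-1 tree decomposition is:
Bags: B1 = {a, e}  B2 = {a, d}  B3 = {a, f}  B4 = {a, b}  B5 = {c, f}
Tree: B1–B2, B1–B3, B2–B4, B3–B5
Each bag holds 2 vertices, so the decomposition has width 1, which upper-bounds the treewidth. Any graph with an edge has treewidth ≥ 1, and G has the edge e–a. Combining the bounds, tw(G) = 1.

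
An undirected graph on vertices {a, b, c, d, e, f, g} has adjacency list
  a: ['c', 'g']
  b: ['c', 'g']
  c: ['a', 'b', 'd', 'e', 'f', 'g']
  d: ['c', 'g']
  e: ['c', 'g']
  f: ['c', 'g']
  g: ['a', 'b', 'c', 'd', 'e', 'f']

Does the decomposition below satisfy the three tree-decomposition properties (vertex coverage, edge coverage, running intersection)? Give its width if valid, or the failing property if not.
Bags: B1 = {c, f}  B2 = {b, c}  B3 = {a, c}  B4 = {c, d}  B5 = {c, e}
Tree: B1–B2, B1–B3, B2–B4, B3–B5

No — vertex g appears in no bag.

A tree decomposition must satisfy three properties: every vertex lies in some bag; for every edge, both endpoints lie together in some bag; and for every vertex, the bags containing it form a connected subtree. Here vertex g appears in no bag, so the decomposition is invalid.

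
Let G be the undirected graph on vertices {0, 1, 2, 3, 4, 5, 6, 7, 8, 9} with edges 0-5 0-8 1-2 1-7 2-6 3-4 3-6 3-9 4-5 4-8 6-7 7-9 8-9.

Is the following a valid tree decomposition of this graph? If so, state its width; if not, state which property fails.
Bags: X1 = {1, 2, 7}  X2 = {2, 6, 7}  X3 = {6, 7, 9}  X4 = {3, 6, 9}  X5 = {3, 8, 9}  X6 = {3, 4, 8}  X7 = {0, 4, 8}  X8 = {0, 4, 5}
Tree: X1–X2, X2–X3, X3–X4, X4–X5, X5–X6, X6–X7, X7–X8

Checking the three conditions: (i) the bags cover all of {0, 1, 2, 3, 4, 5, 6, 7, 8, 9}; (ii) for each edge, some bag contains both endpoints; (iii) the bags containing any fixed vertex form a subtree. All hold, so the decomposition is valid with width 3 − 1 = 2.

Yes; width 2.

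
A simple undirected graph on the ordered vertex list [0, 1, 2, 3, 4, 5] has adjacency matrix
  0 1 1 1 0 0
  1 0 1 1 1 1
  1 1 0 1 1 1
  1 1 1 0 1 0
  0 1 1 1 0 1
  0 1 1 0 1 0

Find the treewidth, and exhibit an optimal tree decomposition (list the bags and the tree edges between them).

Treewidth 3.
One optimal decomposition is:
Bags: B1 = {0, 1, 2, 3}  B2 = {1, 2, 3, 4}  B3 = {1, 2, 4, 5}
Tree: B1–B2, B2–B3

Each bag holds 4 vertices, so the decomposition has width 3, which upper-bounds the treewidth. Conversely, {0, 1, 2, 3} is a clique of size 4, and the vertices of any clique must share a bag in every tree decomposition; so some bag has ≥ 4 vertices and tw(G) ≥ 3. Therefore the treewidth is 3.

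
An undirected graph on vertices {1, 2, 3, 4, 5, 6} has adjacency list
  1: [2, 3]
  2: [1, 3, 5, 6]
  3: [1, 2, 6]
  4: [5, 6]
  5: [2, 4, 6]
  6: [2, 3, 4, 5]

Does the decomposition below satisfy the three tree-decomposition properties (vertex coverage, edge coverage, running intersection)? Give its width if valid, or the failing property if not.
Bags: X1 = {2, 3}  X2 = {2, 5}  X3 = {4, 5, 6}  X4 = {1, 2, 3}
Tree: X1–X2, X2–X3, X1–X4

No — edge (6,2) lies in no bag.

A tree decomposition must satisfy three properties: every vertex lies in some bag; for every edge, both endpoints lie together in some bag; and for every vertex, the bags containing it form a connected subtree. Here edge (6,2) lies in no bag, so the decomposition is invalid.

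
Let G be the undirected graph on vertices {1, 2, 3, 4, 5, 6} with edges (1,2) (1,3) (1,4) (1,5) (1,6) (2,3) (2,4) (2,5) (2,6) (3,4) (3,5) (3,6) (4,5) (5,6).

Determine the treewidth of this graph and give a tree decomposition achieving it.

Treewidth 4.
One such decomposition:
Bags: B1 = {1, 2, 3, 4, 5}  B2 = {1, 2, 3, 5, 6}
Tree: B1–B2

The largest bag has 5 vertices, giving width 4; this decomposition certifies tw(G) ≤ 4. On the other hand G contains the 5-clique {1, 2, 3, 4, 5}. A clique must lie in a single bag of any decomposition, so no decomposition can have width below 4. The upper and lower bounds meet at 4, so that is the treewidth.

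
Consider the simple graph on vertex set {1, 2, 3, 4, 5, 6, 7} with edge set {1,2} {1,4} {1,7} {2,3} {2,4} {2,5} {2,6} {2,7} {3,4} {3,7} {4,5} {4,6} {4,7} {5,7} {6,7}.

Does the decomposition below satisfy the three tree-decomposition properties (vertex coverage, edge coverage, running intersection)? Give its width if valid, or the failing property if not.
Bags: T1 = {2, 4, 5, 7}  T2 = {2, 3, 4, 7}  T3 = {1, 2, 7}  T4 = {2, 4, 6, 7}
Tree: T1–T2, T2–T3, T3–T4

A tree decomposition must satisfy three properties: every vertex lies in some bag; for every edge, both endpoints lie together in some bag; and for every vertex, the bags containing it form a connected subtree. Here edge (4,1) lies in no bag, so the decomposition is invalid.

No — edge (4,1) lies in no bag.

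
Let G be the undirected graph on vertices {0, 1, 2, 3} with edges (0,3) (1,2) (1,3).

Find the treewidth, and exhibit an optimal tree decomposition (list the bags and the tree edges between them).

The largest bag has 2 vertices, giving width 1; this decomposition certifies tw(G) ≤ 1. G has an edge, so its treewidth is at least 1. The upper and lower bounds meet at 1, so that is the treewidth.

Treewidth 1.
One such decomposition:
Bags: B1 = {1, 3}  B2 = {1, 2}  B3 = {0, 3}
Tree: B1–B2, B1–B3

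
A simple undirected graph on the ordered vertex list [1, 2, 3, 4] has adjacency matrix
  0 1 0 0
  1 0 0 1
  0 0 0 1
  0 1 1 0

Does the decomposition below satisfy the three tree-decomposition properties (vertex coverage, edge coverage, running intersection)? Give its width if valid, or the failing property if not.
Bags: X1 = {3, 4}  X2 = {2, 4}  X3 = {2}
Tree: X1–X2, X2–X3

A tree decomposition must satisfy three properties: every vertex lies in some bag; for every edge, both endpoints lie together in some bag; and for every vertex, the bags containing it form a connected subtree. Here vertex 1 appears in no bag, so the decomposition is invalid.

No — vertex 1 appears in no bag.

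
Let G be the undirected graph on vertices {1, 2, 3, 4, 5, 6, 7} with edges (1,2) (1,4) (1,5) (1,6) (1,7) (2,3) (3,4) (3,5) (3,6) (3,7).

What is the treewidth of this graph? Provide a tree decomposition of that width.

Each bag holds 3 vertices, so the decomposition has width 2, which upper-bounds the treewidth. For the lower bound, G contains the cycle 3–2–1–6–3, so G is not a forest; only forests have treewidth ≤ 1, hence tw(G) ≥ 2. Therefore the treewidth is 2.

Treewidth 2.
Bags: B1 = {1, 2, 3}  B2 = {1, 3, 6}  B3 = {1, 3, 4}  B4 = {1, 3, 7}  B5 = {1, 3, 5}
Tree: B1–B2, B2–B3, B3–B4, B4–B5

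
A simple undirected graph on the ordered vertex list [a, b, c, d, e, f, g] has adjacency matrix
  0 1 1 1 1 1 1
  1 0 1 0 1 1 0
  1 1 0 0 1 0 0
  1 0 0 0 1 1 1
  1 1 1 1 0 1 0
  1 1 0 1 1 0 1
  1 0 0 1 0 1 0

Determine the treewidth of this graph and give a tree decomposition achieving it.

The largest bag has 4 vertices, giving width 3; this decomposition certifies tw(G) ≤ 3. Conversely, {a, b, c, e} is a clique of size 4, and the vertices of any clique must share a bag in every tree decomposition; so some bag has ≥ 4 vertices and tw(G) ≥ 3. Hence tw(G) = 3 exactly.

Treewidth 3.
Bags: B1 = {a, b, e, f}  B2 = {a, d, e, f}  B3 = {a, d, f, g}  B4 = {a, b, c, e}
Tree: B1–B2, B2–B3, B1–B4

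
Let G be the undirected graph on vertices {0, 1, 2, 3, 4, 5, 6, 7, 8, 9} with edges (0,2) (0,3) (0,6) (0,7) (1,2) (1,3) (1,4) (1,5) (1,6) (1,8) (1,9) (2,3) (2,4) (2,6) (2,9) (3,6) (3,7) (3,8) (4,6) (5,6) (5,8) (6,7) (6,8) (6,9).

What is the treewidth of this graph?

A width-3 tree decomposition is:
Bags: B1 = {1, 2, 3, 6}  B2 = {1, 3, 6, 8}  B3 = {1, 5, 6, 8}  B4 = {0, 2, 3, 6}  B5 = {1, 2, 4, 6}  B6 = {0, 3, 6, 7}  B7 = {1, 2, 6, 9}
Tree: B1–B2, B2–B3, B1–B4, B1–B5, B4–B6, B5–B7
The largest bag has 4 vertices, giving width 3; this decomposition certifies tw(G) ≤ 3. On the other hand G contains the 4-clique {0, 2, 3, 6}. A clique must lie in a single bag of any decomposition, so no decomposition can have width below 3. Therefore the treewidth is 3.

3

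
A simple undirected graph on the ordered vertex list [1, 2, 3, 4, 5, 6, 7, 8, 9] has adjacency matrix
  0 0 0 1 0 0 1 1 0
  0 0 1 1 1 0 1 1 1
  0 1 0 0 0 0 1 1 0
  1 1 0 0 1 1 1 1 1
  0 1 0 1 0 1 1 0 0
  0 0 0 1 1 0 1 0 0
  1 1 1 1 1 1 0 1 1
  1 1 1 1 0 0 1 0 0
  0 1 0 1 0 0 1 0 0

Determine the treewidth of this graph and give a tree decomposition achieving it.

Treewidth 3.
One optimal decomposition is:
Bags: B1 = {2, 4, 5, 7}  B2 = {2, 4, 7, 9}  B3 = {2, 4, 7, 8}  B4 = {4, 5, 6, 7}  B5 = {2, 3, 7, 8}  B6 = {1, 4, 7, 8}
Tree: B1–B2, B1–B3, B1–B4, B3–B5, B3–B6

Every bag has size at most 4, so the width is 4 − 1 = 3 and tw(G) ≤ 3. For the lower bound, the 4 vertices {2, 3, 7, 8} are pairwise adjacent, and any tree decomposition puts a clique entirely inside one bag — forcing width ≥ 3. Hence tw(G) = 3 exactly.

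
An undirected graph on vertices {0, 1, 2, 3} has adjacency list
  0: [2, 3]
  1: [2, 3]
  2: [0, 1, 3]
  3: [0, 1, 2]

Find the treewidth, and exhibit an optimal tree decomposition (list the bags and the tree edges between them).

Every bag has size at most 3, so the width is 3 − 1 = 2 and tw(G) ≤ 2. Conversely, {0, 2, 3} is a clique of size 3, and the vertices of any clique must share a bag in every tree decomposition; so some bag has ≥ 3 vertices and tw(G) ≥ 2. Hence tw(G) = 2 exactly.

Treewidth 2.
Bags: B1 = {1, 2, 3}  B2 = {0, 2, 3}
Tree: B1–B2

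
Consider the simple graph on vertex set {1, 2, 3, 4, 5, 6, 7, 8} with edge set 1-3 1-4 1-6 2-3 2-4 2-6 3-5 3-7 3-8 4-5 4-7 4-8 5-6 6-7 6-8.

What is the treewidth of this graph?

3

A width-3 tree decomposition is:
Bags: B1 = {3, 4, 6, 8}  B2 = {2, 3, 4, 6}  B3 = {3, 4, 5, 6}  B4 = {3, 4, 6, 7}  B5 = {1, 3, 4, 6}
Tree: B1–B2, B2–B3, B3–B4, B4–B5
The largest bag has 4 vertices, giving width 3; this decomposition certifies tw(G) ≤ 3. For the lower bound: the 4 vertex sets {6,8}, {2,4}, {3}, {5} are disjoint, each induces a connected subgraph, and every pair is joined by at least one edge of G. Contracting each set to a single vertex therefore yields K_{4} as a minor, and since treewidth is minor-monotone, tw(G) ≥ tw(K_{4}) = 3. Hence tw(G) = 3 exactly.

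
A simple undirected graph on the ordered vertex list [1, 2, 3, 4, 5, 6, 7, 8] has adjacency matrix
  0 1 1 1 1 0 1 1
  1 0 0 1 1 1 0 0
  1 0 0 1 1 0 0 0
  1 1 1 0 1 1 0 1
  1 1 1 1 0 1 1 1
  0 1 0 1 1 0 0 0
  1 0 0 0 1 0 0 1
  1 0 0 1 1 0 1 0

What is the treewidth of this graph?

3

A width-3 tree decomposition is:
Bags: B1 = {2, 4, 5, 6}  B2 = {1, 2, 4, 5}  B3 = {1, 4, 5, 8}  B4 = {1, 5, 7, 8}  B5 = {1, 3, 4, 5}
Tree: B1–B2, B2–B3, B3–B4, B2–B5
Every bag has size at most 4, so the width is 4 − 1 = 3 and tw(G) ≤ 3. For the lower bound, the 4 vertices {1, 4, 5, 8} are pairwise adjacent, and any tree decomposition puts a clique entirely inside one bag — forcing width ≥ 3. Combining the bounds, tw(G) = 3.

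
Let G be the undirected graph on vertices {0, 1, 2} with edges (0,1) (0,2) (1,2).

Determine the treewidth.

A width-2 tree decomposition is:
Bags: B1 = {0, 1, 2}
Tree: (single bag)
With just one bag of size 3, the width is 3 − 1 = 2, so tw(G) ≤ 2. On the other hand G contains the 3-clique {0, 1, 2}. A clique must lie in a single bag of any decomposition, so no decomposition can have width below 2. Hence tw(G) = 2 exactly.

2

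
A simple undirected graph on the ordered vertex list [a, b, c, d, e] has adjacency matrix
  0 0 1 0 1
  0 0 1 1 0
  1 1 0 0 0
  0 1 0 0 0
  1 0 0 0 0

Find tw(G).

A width-1 tree decomposition is:
Bags: B1 = {a, c}  B2 = {b, c}  B3 = {a, e}  B4 = {b, d}
Tree: B1–B2, B1–B3, B2–B4
Each bag holds 2 vertices, so the decomposition has width 1, which upper-bounds the treewidth. Any graph with an edge has treewidth ≥ 1, and G has the edge a–c. Combining the bounds, tw(G) = 1.

1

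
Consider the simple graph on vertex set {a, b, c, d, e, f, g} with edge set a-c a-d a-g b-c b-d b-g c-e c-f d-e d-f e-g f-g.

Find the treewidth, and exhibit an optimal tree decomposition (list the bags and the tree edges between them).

Treewidth 3.
Bags: B1 = {c, d, f, g}  B2 = {c, d, e, g}  B3 = {a, c, d, g}  B4 = {b, c, d, g}
Tree: B1–B2, B2–B3, B3–B4

Each bag holds 4 vertices, so the decomposition has width 3, which upper-bounds the treewidth. For the lower bound: the 4 vertex sets {c,f}, {d,e}, {g}, {a} are disjoint, each induces a connected subgraph, and every pair is joined by at least one edge of G. Contracting each set to a single vertex therefore yields K_{4} as a minor, and since treewidth is minor-monotone, tw(G) ≥ tw(K_{4}) = 3. The upper and lower bounds meet at 3, so that is the treewidth.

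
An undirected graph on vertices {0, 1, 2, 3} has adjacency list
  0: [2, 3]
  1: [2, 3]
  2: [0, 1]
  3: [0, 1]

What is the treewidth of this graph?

2

A width-2 tree decomposition is:
Bags: B1 = {0, 2, 3}  B2 = {1, 2, 3}
Tree: B1–B2
Each bag holds 3 vertices, so the decomposition has width 2, which upper-bounds the treewidth. Since 3–0–2–1–3 is a cycle in G, G is not acyclic. Forests are exactly the graphs of treewidth ≤ 1, so tw(G) ≥ 2. Hence tw(G) = 2 exactly.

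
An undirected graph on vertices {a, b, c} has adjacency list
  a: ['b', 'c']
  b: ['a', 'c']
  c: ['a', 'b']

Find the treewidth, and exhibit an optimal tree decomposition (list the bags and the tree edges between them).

Treewidth 2.
Bags: B1 = {a, b, c}
Tree: (single bag)

With just one bag of size 3, the width is 3 − 1 = 2, so tw(G) ≤ 2. For the lower bound, the 3 vertices {a, b, c} are pairwise adjacent, and any tree decomposition puts a clique entirely inside one bag — forcing width ≥ 2. Therefore the treewidth is 2.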